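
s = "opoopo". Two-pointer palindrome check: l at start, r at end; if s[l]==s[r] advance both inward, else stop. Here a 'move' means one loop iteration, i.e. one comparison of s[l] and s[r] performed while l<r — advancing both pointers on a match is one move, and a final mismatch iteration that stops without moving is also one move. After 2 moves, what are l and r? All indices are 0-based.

l=2, r=3

[0,5] 'o'=='o' → l++,r--
[1,4] 'p'=='p' → l++,r--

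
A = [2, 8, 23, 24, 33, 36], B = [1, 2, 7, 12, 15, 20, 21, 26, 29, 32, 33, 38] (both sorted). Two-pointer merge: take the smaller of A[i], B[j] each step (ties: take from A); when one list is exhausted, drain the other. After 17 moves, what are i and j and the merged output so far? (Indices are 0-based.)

i=6, j=11, merged so far=[1, 2, 2, 7, 8, 12, 15, 20, 21, 23, 24, 26, 29, 32, 33, 33, 36]

[i=0,j=0] A[i]=2>B[j]=1 take 1 → j++
[i=0,j=1] A[i]=2<=B[j]=2 take 2 → i++
[i=1,j=1] A[i]=8>B[j]=2 take 2 → j++
[i=1,j=2] A[i]=8>B[j]=7 take 7 → j++
[i=1,j=3] A[i]=8<=B[j]=12 take 8 → i++
[i=2,j=3] A[i]=23>B[j]=12 take 12 → j++
[i=2,j=4] A[i]=23>B[j]=15 take 15 → j++
[i=2,j=5] A[i]=23>B[j]=20 take 20 → j++
[i=2,j=6] A[i]=23>B[j]=21 take 21 → j++
[i=2,j=7] A[i]=23<=B[j]=26 take 23 → i++
[i=3,j=7] A[i]=24<=B[j]=26 take 24 → i++
[i=4,j=7] A[i]=33>B[j]=26 take 26 → j++
[i=4,j=8] A[i]=33>B[j]=29 take 29 → j++
[i=4,j=9] A[i]=33>B[j]=32 take 32 → j++
[i=4,j=10] A[i]=33<=B[j]=33 take 33 → i++
[i=5,j=10] A[i]=36>B[j]=33 take 33 → j++
[i=5,j=11] A[i]=36<=B[j]=38 take 36 → i++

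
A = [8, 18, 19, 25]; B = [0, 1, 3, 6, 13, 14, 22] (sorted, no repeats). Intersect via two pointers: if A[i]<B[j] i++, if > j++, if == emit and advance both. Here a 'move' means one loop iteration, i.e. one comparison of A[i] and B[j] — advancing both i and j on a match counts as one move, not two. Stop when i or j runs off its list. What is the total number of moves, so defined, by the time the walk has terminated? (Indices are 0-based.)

[i=0,j=0] 8>0 → j++
[i=0,j=1] 8>1 → j++
[i=0,j=2] 8>3 → j++
[i=0,j=3] 8>6 → j++
[i=0,j=4] 8<13 → i++
[i=1,j=4] 18>13 → j++
[i=1,j=5] 18>14 → j++
[i=1,j=6] 18<22 → i++
[i=2,j=6] 19<22 → i++
[i=3,j=6] 25>22 → j++

10 moves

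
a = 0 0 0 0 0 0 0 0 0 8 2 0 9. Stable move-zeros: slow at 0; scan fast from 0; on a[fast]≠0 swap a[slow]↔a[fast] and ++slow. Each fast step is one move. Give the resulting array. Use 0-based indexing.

[8, 2, 9, 0, 0, 0, 0, 0, 0, 0, 0, 0, 0]

slow=0 fast=0: a[fast]=0, fast++
slow=0 fast=1: a[fast]=0, fast++
slow=0 fast=2: a[fast]=0, fast++
slow=0 fast=3: a[fast]=0, fast++
slow=0 fast=4: a[fast]=0, fast++
slow=0 fast=5: a[fast]=0, fast++
slow=0 fast=6: a[fast]=0, fast++
slow=0 fast=7: a[fast]=0, fast++
slow=0 fast=8: a[fast]=0, fast++
slow=0 fast=9: a[fast]=8≠0 swap→a[0]=8, slow++,fast++
slow=1 fast=10: a[fast]=2≠0 swap→a[1]=2, slow++,fast++
slow=2 fast=11: a[fast]=0, fast++
slow=2 fast=12: a[fast]=9≠0 swap→a[2]=9, slow++,fast++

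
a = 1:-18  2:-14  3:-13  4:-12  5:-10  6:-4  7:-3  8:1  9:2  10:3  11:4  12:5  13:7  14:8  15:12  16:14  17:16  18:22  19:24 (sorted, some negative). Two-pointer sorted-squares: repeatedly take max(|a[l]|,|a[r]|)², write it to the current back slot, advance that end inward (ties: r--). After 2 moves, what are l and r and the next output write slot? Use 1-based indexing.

l=1, r=17, next write slot=17

l=1 r=19: |-18|<=|24| out[19]=576, r--
l=1 r=18: |-18|<=|22| out[18]=484, r--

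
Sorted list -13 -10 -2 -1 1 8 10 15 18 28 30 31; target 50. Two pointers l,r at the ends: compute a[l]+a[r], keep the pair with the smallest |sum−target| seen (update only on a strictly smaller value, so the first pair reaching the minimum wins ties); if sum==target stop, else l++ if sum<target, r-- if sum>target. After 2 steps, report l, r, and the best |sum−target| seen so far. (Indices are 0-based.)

[0,11] -13+31=18 d=32 * → l++
[1,11] -10+31=21 d=29 * → l++

l=2, r=11, best |Δ|=29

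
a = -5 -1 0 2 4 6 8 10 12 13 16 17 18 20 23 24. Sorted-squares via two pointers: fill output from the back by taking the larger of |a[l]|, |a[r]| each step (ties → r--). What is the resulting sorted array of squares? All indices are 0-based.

[0,15] |-5|<=|24| out[15]=576 → r--
[0,14] |-5|<=|23| out[14]=529 → r--
[0,13] |-5|<=|20| out[13]=400 → r--
[0,12] |-5|<=|18| out[12]=324 → r--
[0,11] |-5|<=|17| out[11]=289 → r--
[0,10] |-5|<=|16| out[10]=256 → r--
[0,9] |-5|<=|13| out[9]=169 → r--
[0,8] |-5|<=|12| out[8]=144 → r--
[0,7] |-5|<=|10| out[7]=100 → r--
[0,6] |-5|<=|8| out[6]=64 → r--
[0,5] |-5|<=|6| out[5]=36 → r--
[0,4] |-5|>|4| out[4]=25 → l++
[1,4] |-1|<=|4| out[3]=16 → r--
[1,3] |-1|<=|2| out[2]=4 → r--
[1,2] |-1|>|0| out[1]=1 → l++
[2,2] |0|<=|0| out[0]=0 → r--

[0, 1, 4, 16, 25, 36, 64, 100, 144, 169, 256, 289, 324, 400, 529, 576]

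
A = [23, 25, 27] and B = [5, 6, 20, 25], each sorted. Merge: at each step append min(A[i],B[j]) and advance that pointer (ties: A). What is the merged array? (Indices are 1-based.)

[i=1,j=1] A[i]=23>B[j]=5 take 5 → j++
[i=1,j=2] A[i]=23>B[j]=6 take 6 → j++
[i=1,j=3] A[i]=23>B[j]=20 take 20 → j++
[i=1,j=4] A[i]=23<=B[j]=25 take 23 → i++
[i=2,j=4] A[i]=25<=B[j]=25 take 25 → i++
[i=3,j=4] A[i]=27>B[j]=25 take 25 → j++
[i=3,j=5] B done, take A[i]=27 → i++

[5, 6, 20, 23, 25, 25, 27]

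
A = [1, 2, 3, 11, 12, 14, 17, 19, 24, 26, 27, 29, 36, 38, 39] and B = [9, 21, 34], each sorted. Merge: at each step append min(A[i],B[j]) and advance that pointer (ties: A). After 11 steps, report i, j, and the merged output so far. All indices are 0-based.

i=9, j=2, merged so far=[1, 2, 3, 9, 11, 12, 14, 17, 19, 21, 24]

[i=0,j=0] A[i]=1<=B[j]=9 take 1 → i++
[i=1,j=0] A[i]=2<=B[j]=9 take 2 → i++
[i=2,j=0] A[i]=3<=B[j]=9 take 3 → i++
[i=3,j=0] A[i]=11>B[j]=9 take 9 → j++
[i=3,j=1] A[i]=11<=B[j]=21 take 11 → i++
[i=4,j=1] A[i]=12<=B[j]=21 take 12 → i++
[i=5,j=1] A[i]=14<=B[j]=21 take 14 → i++
[i=6,j=1] A[i]=17<=B[j]=21 take 17 → i++
[i=7,j=1] A[i]=19<=B[j]=21 take 19 → i++
[i=8,j=1] A[i]=24>B[j]=21 take 21 → j++
[i=8,j=2] A[i]=24<=B[j]=34 take 24 → i++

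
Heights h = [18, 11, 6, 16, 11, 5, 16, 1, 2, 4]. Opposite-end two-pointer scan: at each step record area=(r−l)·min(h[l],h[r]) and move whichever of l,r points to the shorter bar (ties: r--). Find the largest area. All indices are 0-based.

[0,9] min(18,4)*9=36 best=36 * → r--
[0,8] min(18,2)*8=16 best=36 → r--
[0,7] min(18,1)*7=7 best=36 → r--
[0,6] min(18,16)*6=96 best=96 * → r--
[0,5] min(18,5)*5=25 best=96 → r--
[0,4] min(18,11)*4=44 best=96 → r--
[0,3] min(18,16)*3=48 best=96 → r--
[0,2] min(18,6)*2=12 best=96 → r--
[0,1] min(18,11)*1=11 best=96 → r--

max area = 96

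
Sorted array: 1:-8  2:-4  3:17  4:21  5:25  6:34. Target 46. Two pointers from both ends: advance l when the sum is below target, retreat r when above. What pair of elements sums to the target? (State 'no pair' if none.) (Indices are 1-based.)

(21, 25)

[1,6] -8+34=26 <46 → l++
[2,6] -4+34=30 <46 → l++
[3,6] 17+34=51 >46 → r--
[3,5] 17+25=42 <46 → l++
[4,5] 21+25=46 → found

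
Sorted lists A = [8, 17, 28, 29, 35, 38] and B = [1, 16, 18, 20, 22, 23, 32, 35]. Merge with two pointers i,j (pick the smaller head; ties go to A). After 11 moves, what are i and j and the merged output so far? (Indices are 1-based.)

i=5, j=8, merged so far=[1, 8, 16, 17, 18, 20, 22, 23, 28, 29, 32]

i=1 j=1: A[i]=8>B[j]=1 take 1, j++
i=1 j=2: A[i]=8<=B[j]=16 take 8, i++
i=2 j=2: A[i]=17>B[j]=16 take 16, j++
i=2 j=3: A[i]=17<=B[j]=18 take 17, i++
i=3 j=3: A[i]=28>B[j]=18 take 18, j++
i=3 j=4: A[i]=28>B[j]=20 take 20, j++
i=3 j=5: A[i]=28>B[j]=22 take 22, j++
i=3 j=6: A[i]=28>B[j]=23 take 23, j++
i=3 j=7: A[i]=28<=B[j]=32 take 28, i++
i=4 j=7: A[i]=29<=B[j]=32 take 29, i++
i=5 j=7: A[i]=35>B[j]=32 take 32, j++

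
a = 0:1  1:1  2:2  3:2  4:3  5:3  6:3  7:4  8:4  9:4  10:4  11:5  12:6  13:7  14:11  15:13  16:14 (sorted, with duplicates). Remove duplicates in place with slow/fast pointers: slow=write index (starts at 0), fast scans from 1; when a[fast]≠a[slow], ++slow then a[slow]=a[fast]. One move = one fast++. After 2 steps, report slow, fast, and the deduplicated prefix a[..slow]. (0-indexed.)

slow=1, fast=3, prefix=[1, 2]

(s=0,f=1) a[fast]=1=a[slow] dup → fast++
(s=0,f=2) a[fast]=2≠a[slow]=1 write a[1]=2 → slow++,fast++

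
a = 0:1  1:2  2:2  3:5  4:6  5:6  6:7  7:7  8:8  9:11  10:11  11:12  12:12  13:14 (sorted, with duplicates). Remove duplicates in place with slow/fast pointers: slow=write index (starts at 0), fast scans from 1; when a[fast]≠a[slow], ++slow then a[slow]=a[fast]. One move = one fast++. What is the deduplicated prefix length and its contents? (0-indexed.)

(s=0,f=1) a[fast]=2≠a[slow]=1 write a[1]=2 → slow++,fast++
(s=1,f=2) a[fast]=2=a[slow] dup → fast++
(s=1,f=3) a[fast]=5≠a[slow]=2 write a[2]=5 → slow++,fast++
(s=2,f=4) a[fast]=6≠a[slow]=5 write a[3]=6 → slow++,fast++
(s=3,f=5) a[fast]=6=a[slow] dup → fast++
(s=3,f=6) a[fast]=7≠a[slow]=6 write a[4]=7 → slow++,fast++
(s=4,f=7) a[fast]=7=a[slow] dup → fast++
(s=4,f=8) a[fast]=8≠a[slow]=7 write a[5]=8 → slow++,fast++
(s=5,f=9) a[fast]=11≠a[slow]=8 write a[6]=11 → slow++,fast++
(s=6,f=10) a[fast]=11=a[slow] dup → fast++
(s=6,f=11) a[fast]=12≠a[slow]=11 write a[7]=12 → slow++,fast++
(s=7,f=12) a[fast]=12=a[slow] dup → fast++
(s=7,f=13) a[fast]=14≠a[slow]=12 write a[8]=14 → slow++,fast++

length 9; prefix = [1, 2, 5, 6, 7, 8, 11, 12, 14]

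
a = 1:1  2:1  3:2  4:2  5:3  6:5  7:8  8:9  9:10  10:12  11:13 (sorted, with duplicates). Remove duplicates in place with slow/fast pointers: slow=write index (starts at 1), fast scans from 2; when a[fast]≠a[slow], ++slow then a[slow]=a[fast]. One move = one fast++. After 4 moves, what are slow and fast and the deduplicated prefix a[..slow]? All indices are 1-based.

(s=1,f=2) a[fast]=1=a[slow] dup → fast++
(s=1,f=3) a[fast]=2≠a[slow]=1 write a[2]=2 → slow++,fast++
(s=2,f=4) a[fast]=2=a[slow] dup → fast++
(s=2,f=5) a[fast]=3≠a[slow]=2 write a[3]=3 → slow++,fast++

slow=3, fast=6, prefix=[1, 2, 3]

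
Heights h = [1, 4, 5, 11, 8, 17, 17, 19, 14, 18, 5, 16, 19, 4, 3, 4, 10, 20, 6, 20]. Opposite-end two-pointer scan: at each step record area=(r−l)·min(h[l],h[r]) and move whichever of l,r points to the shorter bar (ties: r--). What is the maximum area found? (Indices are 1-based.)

l=1 r=20: min(1,20)*19=19 best=19 *, l++
l=2 r=20: min(4,20)*18=72 best=72 *, l++
l=3 r=20: min(5,20)*17=85 best=85 *, l++
l=4 r=20: min(11,20)*16=176 best=176 *, l++
l=5 r=20: min(8,20)*15=120 best=176, l++
l=6 r=20: min(17,20)*14=238 best=238 *, l++
l=7 r=20: min(17,20)*13=221 best=238, l++
l=8 r=20: min(19,20)*12=228 best=238, l++
l=9 r=20: min(14,20)*11=154 best=238, l++
l=10 r=20: min(18,20)*10=180 best=238, l++
l=11 r=20: min(5,20)*9=45 best=238, l++
l=12 r=20: min(16,20)*8=128 best=238, l++
l=13 r=20: min(19,20)*7=133 best=238, l++
l=14 r=20: min(4,20)*6=24 best=238, l++
l=15 r=20: min(3,20)*5=15 best=238, l++
l=16 r=20: min(4,20)*4=16 best=238, l++
l=17 r=20: min(10,20)*3=30 best=238, l++
l=18 r=20: min(20,20)*2=40 best=238, r--
l=18 r=19: min(20,6)*1=6 best=238, r--

max area = 238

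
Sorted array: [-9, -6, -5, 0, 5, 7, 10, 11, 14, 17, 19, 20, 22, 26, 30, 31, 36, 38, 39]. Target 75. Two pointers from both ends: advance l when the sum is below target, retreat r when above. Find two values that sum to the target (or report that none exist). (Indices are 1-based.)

[1,19] -9+39=30 <75 → l++
[2,19] -6+39=33 <75 → l++
[3,19] -5+39=34 <75 → l++
[4,19] 0+39=39 <75 → l++
[5,19] 5+39=44 <75 → l++
[6,19] 7+39=46 <75 → l++
[7,19] 10+39=49 <75 → l++
[8,19] 11+39=50 <75 → l++
[9,19] 14+39=53 <75 → l++
[10,19] 17+39=56 <75 → l++
[11,19] 19+39=58 <75 → l++
[12,19] 20+39=59 <75 → l++
[13,19] 22+39=61 <75 → l++
[14,19] 26+39=65 <75 → l++
[15,19] 30+39=69 <75 → l++
[16,19] 31+39=70 <75 → l++
[17,19] 36+39=75 → found

(36, 39)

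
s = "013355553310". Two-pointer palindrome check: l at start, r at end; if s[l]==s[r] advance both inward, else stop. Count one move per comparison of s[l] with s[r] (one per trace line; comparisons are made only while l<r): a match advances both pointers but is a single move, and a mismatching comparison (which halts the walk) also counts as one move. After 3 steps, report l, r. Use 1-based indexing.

l=1 r=12: '0'=='0', l++,r--
l=2 r=11: '1'=='1', l++,r--
l=3 r=10: '3'=='3', l++,r--

l=4, r=9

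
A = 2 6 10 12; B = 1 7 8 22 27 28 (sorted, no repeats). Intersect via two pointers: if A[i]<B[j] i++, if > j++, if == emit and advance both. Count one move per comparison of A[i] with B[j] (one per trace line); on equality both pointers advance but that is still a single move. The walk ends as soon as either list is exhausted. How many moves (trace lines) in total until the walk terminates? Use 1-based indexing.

i=1 j=1: 2>1, j++
i=1 j=2: 2<7, i++
i=2 j=2: 6<7, i++
i=3 j=2: 10>7, j++
i=3 j=3: 10>8, j++
i=3 j=4: 10<22, i++
i=4 j=4: 12<22, i++

7 moves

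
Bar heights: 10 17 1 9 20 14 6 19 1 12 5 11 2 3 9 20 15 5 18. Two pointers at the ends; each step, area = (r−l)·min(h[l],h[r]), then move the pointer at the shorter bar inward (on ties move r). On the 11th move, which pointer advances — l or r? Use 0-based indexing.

r

[0,18] min(10,18)*18=180 best=180 * → l++
[1,18] min(17,18)*17=289 best=289 * → l++
[2,18] min(1,18)*16=16 best=289 → l++
[3,18] min(9,18)*15=135 best=289 → l++
[4,18] min(20,18)*14=252 best=289 → r--
[4,17] min(20,5)*13=65 best=289 → r--
[4,16] min(20,15)*12=180 best=289 → r--
[4,15] min(20,20)*11=220 best=289 → r--
[4,14] min(20,9)*10=90 best=289 → r--
[4,13] min(20,3)*9=27 best=289 → r--
[4,12] min(20,2)*8=16 best=289 → r--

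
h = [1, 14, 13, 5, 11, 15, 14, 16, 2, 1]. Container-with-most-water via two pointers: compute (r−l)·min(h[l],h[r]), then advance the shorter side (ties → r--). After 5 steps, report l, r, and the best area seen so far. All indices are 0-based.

l=3, r=7, best area=84

[0,9] min(1,1)*9=9 best=9 * → r--
[0,8] min(1,2)*8=8 best=9 → l++
[1,8] min(14,2)*7=14 best=14 * → r--
[1,7] min(14,16)*6=84 best=84 * → l++
[2,7] min(13,16)*5=65 best=84 → l++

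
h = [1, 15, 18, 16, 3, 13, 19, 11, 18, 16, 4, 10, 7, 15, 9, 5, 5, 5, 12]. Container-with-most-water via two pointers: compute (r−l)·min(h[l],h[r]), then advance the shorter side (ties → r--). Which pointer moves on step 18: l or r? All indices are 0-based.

l

[0,18] min(1,12)*18=18 best=18 * → l++
[1,18] min(15,12)*17=204 best=204 * → r--
[1,17] min(15,5)*16=80 best=204 → r--
[1,16] min(15,5)*15=75 best=204 → r--
[1,15] min(15,5)*14=70 best=204 → r--
[1,14] min(15,9)*13=117 best=204 → r--
[1,13] min(15,15)*12=180 best=204 → r--
[1,12] min(15,7)*11=77 best=204 → r--
[1,11] min(15,10)*10=100 best=204 → r--
[1,10] min(15,4)*9=36 best=204 → r--
[1,9] min(15,16)*8=120 best=204 → l++
[2,9] min(18,16)*7=112 best=204 → r--
[2,8] min(18,18)*6=108 best=204 → r--
[2,7] min(18,11)*5=55 best=204 → r--
[2,6] min(18,19)*4=72 best=204 → l++
[3,6] min(16,19)*3=48 best=204 → l++
[4,6] min(3,19)*2=6 best=204 → l++
[5,6] min(13,19)*1=13 best=204 → l++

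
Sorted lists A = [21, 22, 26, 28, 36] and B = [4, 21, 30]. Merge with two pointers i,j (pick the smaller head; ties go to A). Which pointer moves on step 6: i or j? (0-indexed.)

[i=0,j=0] A[i]=21>B[j]=4 take 4 → j++
[i=0,j=1] A[i]=21<=B[j]=21 take 21 → i++
[i=1,j=1] A[i]=22>B[j]=21 take 21 → j++
[i=1,j=2] A[i]=22<=B[j]=30 take 22 → i++
[i=2,j=2] A[i]=26<=B[j]=30 take 26 → i++
[i=3,j=2] A[i]=28<=B[j]=30 take 28 → i++

i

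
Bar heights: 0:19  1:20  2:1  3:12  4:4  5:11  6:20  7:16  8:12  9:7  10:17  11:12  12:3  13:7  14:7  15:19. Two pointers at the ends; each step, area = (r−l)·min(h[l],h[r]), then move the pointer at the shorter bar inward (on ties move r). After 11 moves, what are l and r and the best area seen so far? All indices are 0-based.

[0,15] min(19,19)*15=285 best=285 * → r--
[0,14] min(19,7)*14=98 best=285 → r--
[0,13] min(19,7)*13=91 best=285 → r--
[0,12] min(19,3)*12=36 best=285 → r--
[0,11] min(19,12)*11=132 best=285 → r--
[0,10] min(19,17)*10=170 best=285 → r--
[0,9] min(19,7)*9=63 best=285 → r--
[0,8] min(19,12)*8=96 best=285 → r--
[0,7] min(19,16)*7=112 best=285 → r--
[0,6] min(19,20)*6=114 best=285 → l++
[1,6] min(20,20)*5=100 best=285 → r--

l=1, r=5, best area=285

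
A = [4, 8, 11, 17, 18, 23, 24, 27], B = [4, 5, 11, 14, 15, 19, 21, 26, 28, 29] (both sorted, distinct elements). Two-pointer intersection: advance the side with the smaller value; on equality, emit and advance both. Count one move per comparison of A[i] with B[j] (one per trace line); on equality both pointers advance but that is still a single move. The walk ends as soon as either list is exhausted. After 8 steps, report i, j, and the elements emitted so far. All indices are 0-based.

i=0 j=0: 4==4 emit, i++,j++
i=1 j=1: 8>5, j++
i=1 j=2: 8<11, i++
i=2 j=2: 11==11 emit, i++,j++
i=3 j=3: 17>14, j++
i=3 j=4: 17>15, j++
i=3 j=5: 17<19, i++
i=4 j=5: 18<19, i++

i=5, j=5, emitted=[4, 11]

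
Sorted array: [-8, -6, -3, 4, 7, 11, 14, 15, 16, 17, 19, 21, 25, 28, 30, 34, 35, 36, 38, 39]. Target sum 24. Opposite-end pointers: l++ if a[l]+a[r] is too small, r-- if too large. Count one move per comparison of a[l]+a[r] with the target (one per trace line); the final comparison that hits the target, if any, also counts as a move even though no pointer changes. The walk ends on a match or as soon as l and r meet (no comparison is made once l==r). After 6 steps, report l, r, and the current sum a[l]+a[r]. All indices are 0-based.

l=1, r=14, sum=24

l=0 r=19: -8+39=31 >24, r--
l=0 r=18: -8+38=30 >24, r--
l=0 r=17: -8+36=28 >24, r--
l=0 r=16: -8+35=27 >24, r--
l=0 r=15: -8+34=26 >24, r--
l=0 r=14: -8+30=22 <24, l++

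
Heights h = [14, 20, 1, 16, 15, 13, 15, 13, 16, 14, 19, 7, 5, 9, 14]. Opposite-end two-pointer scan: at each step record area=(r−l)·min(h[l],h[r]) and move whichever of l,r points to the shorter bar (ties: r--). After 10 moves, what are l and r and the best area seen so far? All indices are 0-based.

l=0 r=14: min(14,14)*14=196 best=196 *, r--
l=0 r=13: min(14,9)*13=117 best=196, r--
l=0 r=12: min(14,5)*12=60 best=196, r--
l=0 r=11: min(14,7)*11=77 best=196, r--
l=0 r=10: min(14,19)*10=140 best=196, l++
l=1 r=10: min(20,19)*9=171 best=196, r--
l=1 r=9: min(20,14)*8=112 best=196, r--
l=1 r=8: min(20,16)*7=112 best=196, r--
l=1 r=7: min(20,13)*6=78 best=196, r--
l=1 r=6: min(20,15)*5=75 best=196, r--

l=1, r=5, best area=196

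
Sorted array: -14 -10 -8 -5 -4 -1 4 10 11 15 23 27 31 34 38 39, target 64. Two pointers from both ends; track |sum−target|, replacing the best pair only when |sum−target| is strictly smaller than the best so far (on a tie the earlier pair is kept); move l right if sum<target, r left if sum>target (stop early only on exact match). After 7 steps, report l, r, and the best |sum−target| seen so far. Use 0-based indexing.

l=7, r=15, best |Δ|=21

[0,15] -14+39=25 d=39 * → l++
[1,15] -10+39=29 d=35 * → l++
[2,15] -8+39=31 d=33 * → l++
[3,15] -5+39=34 d=30 * → l++
[4,15] -4+39=35 d=29 * → l++
[5,15] -1+39=38 d=26 * → l++
[6,15] 4+39=43 d=21 * → l++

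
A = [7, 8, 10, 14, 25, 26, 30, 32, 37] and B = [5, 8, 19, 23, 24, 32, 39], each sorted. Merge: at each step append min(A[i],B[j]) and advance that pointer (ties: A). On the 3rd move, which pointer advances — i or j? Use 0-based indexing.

[i=0,j=0] A[i]=7>B[j]=5 take 5 → j++
[i=0,j=1] A[i]=7<=B[j]=8 take 7 → i++
[i=1,j=1] A[i]=8<=B[j]=8 take 8 → i++

i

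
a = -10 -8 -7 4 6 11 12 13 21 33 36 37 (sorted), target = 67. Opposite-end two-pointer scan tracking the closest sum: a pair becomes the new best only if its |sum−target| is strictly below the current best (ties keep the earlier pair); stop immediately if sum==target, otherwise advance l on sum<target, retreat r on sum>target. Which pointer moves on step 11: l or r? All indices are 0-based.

l=0 r=11: -10+37=27 d=40 *, l++
l=1 r=11: -8+37=29 d=38 *, l++
l=2 r=11: -7+37=30 d=37 *, l++
l=3 r=11: 4+37=41 d=26 *, l++
l=4 r=11: 6+37=43 d=24 *, l++
l=5 r=11: 11+37=48 d=19 *, l++
l=6 r=11: 12+37=49 d=18 *, l++
l=7 r=11: 13+37=50 d=17 *, l++
l=8 r=11: 21+37=58 d=9 *, l++
l=9 r=11: 33+37=70 d=3 *, r--
l=9 r=10: 33+36=69 d=2 *, r--

r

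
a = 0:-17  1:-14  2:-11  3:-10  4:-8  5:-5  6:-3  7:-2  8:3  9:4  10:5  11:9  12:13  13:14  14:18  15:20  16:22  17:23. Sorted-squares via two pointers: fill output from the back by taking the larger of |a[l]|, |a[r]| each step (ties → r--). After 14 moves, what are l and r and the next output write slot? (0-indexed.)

l=6, r=9, next write slot=3

[0,17] |-17|<=|23| out[17]=529 → r--
[0,16] |-17|<=|22| out[16]=484 → r--
[0,15] |-17|<=|20| out[15]=400 → r--
[0,14] |-17|<=|18| out[14]=324 → r--
[0,13] |-17|>|14| out[13]=289 → l++
[1,13] |-14|<=|14| out[12]=196 → r--
[1,12] |-14|>|13| out[11]=196 → l++
[2,12] |-11|<=|13| out[10]=169 → r--
[2,11] |-11|>|9| out[9]=121 → l++
[3,11] |-10|>|9| out[8]=100 → l++
[4,11] |-8|<=|9| out[7]=81 → r--
[4,10] |-8|>|5| out[6]=64 → l++
[5,10] |-5|<=|5| out[5]=25 → r--
[5,9] |-5|>|4| out[4]=25 → l++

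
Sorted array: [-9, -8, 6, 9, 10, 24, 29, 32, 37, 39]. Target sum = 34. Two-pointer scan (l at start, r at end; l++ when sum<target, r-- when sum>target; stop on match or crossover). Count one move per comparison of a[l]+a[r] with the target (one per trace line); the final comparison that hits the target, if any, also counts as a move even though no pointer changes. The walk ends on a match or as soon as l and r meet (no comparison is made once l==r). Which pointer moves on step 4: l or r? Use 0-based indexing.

l=0 r=9: -9+39=30 <34, l++
l=1 r=9: -8+39=31 <34, l++
l=2 r=9: 6+39=45 >34, r--
l=2 r=8: 6+37=43 >34, r--

r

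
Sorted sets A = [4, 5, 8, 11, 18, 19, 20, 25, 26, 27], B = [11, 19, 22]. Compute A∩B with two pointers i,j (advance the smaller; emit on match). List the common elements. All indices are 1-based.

intersection = [11, 19]

[i=1,j=1] 4<11 → i++
[i=2,j=1] 5<11 → i++
[i=3,j=1] 8<11 → i++
[i=4,j=1] 11==11 emit → i++,j++
[i=5,j=2] 18<19 → i++
[i=6,j=2] 19==19 emit → i++,j++
[i=7,j=3] 20<22 → i++
[i=8,j=3] 25>22 → j++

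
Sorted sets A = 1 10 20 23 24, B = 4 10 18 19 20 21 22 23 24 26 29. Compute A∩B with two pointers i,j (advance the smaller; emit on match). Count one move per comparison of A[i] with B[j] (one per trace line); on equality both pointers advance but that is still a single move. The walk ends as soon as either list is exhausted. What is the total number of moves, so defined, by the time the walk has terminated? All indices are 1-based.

10 moves

[i=1,j=1] 1<4 → i++
[i=2,j=1] 10>4 → j++
[i=2,j=2] 10==10 emit → i++,j++
[i=3,j=3] 20>18 → j++
[i=3,j=4] 20>19 → j++
[i=3,j=5] 20==20 emit → i++,j++
[i=4,j=6] 23>21 → j++
[i=4,j=7] 23>22 → j++
[i=4,j=8] 23==23 emit → i++,j++
[i=5,j=9] 24==24 emit → i++,j++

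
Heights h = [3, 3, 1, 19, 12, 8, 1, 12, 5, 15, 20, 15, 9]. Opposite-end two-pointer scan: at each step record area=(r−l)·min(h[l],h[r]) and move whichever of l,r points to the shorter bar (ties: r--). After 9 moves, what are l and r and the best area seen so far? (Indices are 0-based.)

[0,12] min(3,9)*12=36 best=36 * → l++
[1,12] min(3,9)*11=33 best=36 → l++
[2,12] min(1,9)*10=10 best=36 → l++
[3,12] min(19,9)*9=81 best=81 * → r--
[3,11] min(19,15)*8=120 best=120 * → r--
[3,10] min(19,20)*7=133 best=133 * → l++
[4,10] min(12,20)*6=72 best=133 → l++
[5,10] min(8,20)*5=40 best=133 → l++
[6,10] min(1,20)*4=4 best=133 → l++

l=7, r=10, best area=133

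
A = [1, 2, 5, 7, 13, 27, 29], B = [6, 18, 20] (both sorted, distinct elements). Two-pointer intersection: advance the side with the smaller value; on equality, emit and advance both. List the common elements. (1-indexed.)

intersection = []

[i=1,j=1] 1<6 → i++
[i=2,j=1] 2<6 → i++
[i=3,j=1] 5<6 → i++
[i=4,j=1] 7>6 → j++
[i=4,j=2] 7<18 → i++
[i=5,j=2] 13<18 → i++
[i=6,j=2] 27>18 → j++
[i=6,j=3] 27>20 → j++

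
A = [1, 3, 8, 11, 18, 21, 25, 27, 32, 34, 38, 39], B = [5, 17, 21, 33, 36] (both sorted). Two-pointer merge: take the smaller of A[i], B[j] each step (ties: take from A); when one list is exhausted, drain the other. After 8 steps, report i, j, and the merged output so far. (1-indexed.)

[i=1,j=1] A[i]=1<=B[j]=5 take 1 → i++
[i=2,j=1] A[i]=3<=B[j]=5 take 3 → i++
[i=3,j=1] A[i]=8>B[j]=5 take 5 → j++
[i=3,j=2] A[i]=8<=B[j]=17 take 8 → i++
[i=4,j=2] A[i]=11<=B[j]=17 take 11 → i++
[i=5,j=2] A[i]=18>B[j]=17 take 17 → j++
[i=5,j=3] A[i]=18<=B[j]=21 take 18 → i++
[i=6,j=3] A[i]=21<=B[j]=21 take 21 → i++

i=7, j=3, merged so far=[1, 3, 5, 8, 11, 17, 18, 21]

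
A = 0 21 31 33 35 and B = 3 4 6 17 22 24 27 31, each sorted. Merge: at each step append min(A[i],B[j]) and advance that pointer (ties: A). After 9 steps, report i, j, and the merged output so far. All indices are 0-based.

i=2, j=7, merged so far=[0, 3, 4, 6, 17, 21, 22, 24, 27]

i=0 j=0: A[i]=0<=B[j]=3 take 0, i++
i=1 j=0: A[i]=21>B[j]=3 take 3, j++
i=1 j=1: A[i]=21>B[j]=4 take 4, j++
i=1 j=2: A[i]=21>B[j]=6 take 6, j++
i=1 j=3: A[i]=21>B[j]=17 take 17, j++
i=1 j=4: A[i]=21<=B[j]=22 take 21, i++
i=2 j=4: A[i]=31>B[j]=22 take 22, j++
i=2 j=5: A[i]=31>B[j]=24 take 24, j++
i=2 j=6: A[i]=31>B[j]=27 take 27, j++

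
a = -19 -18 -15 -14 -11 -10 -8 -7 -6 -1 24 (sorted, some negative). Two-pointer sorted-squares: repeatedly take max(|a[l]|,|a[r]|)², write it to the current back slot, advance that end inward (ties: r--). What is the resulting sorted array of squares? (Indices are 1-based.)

[1,11] |-19|<=|24| out[11]=576 → r--
[1,10] |-19|>|-1| out[10]=361 → l++
[2,10] |-18|>|-1| out[9]=324 → l++
[3,10] |-15|>|-1| out[8]=225 → l++
[4,10] |-14|>|-1| out[7]=196 → l++
[5,10] |-11|>|-1| out[6]=121 → l++
[6,10] |-10|>|-1| out[5]=100 → l++
[7,10] |-8|>|-1| out[4]=64 → l++
[8,10] |-7|>|-1| out[3]=49 → l++
[9,10] |-6|>|-1| out[2]=36 → l++
[10,10] |-1|<=|-1| out[1]=1 → r--

[1, 36, 49, 64, 100, 121, 196, 225, 324, 361, 576]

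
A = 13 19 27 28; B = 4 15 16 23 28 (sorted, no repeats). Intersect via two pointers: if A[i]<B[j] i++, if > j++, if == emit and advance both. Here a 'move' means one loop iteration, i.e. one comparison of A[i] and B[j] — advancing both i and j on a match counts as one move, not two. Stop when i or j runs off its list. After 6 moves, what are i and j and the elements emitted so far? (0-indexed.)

i=2, j=4, emitted=[]

i=0 j=0: 13>4, j++
i=0 j=1: 13<15, i++
i=1 j=1: 19>15, j++
i=1 j=2: 19>16, j++
i=1 j=3: 19<23, i++
i=2 j=3: 27>23, j++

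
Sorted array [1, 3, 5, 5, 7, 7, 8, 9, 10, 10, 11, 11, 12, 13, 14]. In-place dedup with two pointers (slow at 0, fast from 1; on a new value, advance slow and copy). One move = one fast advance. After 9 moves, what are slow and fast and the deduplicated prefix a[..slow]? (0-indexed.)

slow=0 fast=1: a[fast]=3≠a[slow]=1 write a[1]=3, slow++,fast++
slow=1 fast=2: a[fast]=5≠a[slow]=3 write a[2]=5, slow++,fast++
slow=2 fast=3: a[fast]=5=a[slow] dup, fast++
slow=2 fast=4: a[fast]=7≠a[slow]=5 write a[3]=7, slow++,fast++
slow=3 fast=5: a[fast]=7=a[slow] dup, fast++
slow=3 fast=6: a[fast]=8≠a[slow]=7 write a[4]=8, slow++,fast++
slow=4 fast=7: a[fast]=9≠a[slow]=8 write a[5]=9, slow++,fast++
slow=5 fast=8: a[fast]=10≠a[slow]=9 write a[6]=10, slow++,fast++
slow=6 fast=9: a[fast]=10=a[slow] dup, fast++

slow=6, fast=10, prefix=[1, 3, 5, 7, 8, 9, 10]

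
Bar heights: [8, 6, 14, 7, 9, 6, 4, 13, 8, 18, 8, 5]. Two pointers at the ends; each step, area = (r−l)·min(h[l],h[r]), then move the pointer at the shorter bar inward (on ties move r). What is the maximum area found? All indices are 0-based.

l=0 r=11: min(8,5)*11=55 best=55 *, r--
l=0 r=10: min(8,8)*10=80 best=80 *, r--
l=0 r=9: min(8,18)*9=72 best=80, l++
l=1 r=9: min(6,18)*8=48 best=80, l++
l=2 r=9: min(14,18)*7=98 best=98 *, l++
l=3 r=9: min(7,18)*6=42 best=98, l++
l=4 r=9: min(9,18)*5=45 best=98, l++
l=5 r=9: min(6,18)*4=24 best=98, l++
l=6 r=9: min(4,18)*3=12 best=98, l++
l=7 r=9: min(13,18)*2=26 best=98, l++
l=8 r=9: min(8,18)*1=8 best=98, l++

max area = 98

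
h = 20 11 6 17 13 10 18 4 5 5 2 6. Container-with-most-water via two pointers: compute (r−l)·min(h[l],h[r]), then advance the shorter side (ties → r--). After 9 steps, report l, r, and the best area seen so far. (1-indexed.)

l=1 r=12: min(20,6)*11=66 best=66 *, r--
l=1 r=11: min(20,2)*10=20 best=66, r--
l=1 r=10: min(20,5)*9=45 best=66, r--
l=1 r=9: min(20,5)*8=40 best=66, r--
l=1 r=8: min(20,4)*7=28 best=66, r--
l=1 r=7: min(20,18)*6=108 best=108 *, r--
l=1 r=6: min(20,10)*5=50 best=108, r--
l=1 r=5: min(20,13)*4=52 best=108, r--
l=1 r=4: min(20,17)*3=51 best=108, r--

l=1, r=3, best area=108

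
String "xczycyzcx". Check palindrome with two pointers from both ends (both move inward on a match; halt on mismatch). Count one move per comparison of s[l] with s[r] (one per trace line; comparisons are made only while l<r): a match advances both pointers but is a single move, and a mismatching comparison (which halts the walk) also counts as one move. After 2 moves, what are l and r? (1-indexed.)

l=3, r=7

l=1 r=9: 'x'=='x', l++,r--
l=2 r=8: 'c'=='c', l++,r--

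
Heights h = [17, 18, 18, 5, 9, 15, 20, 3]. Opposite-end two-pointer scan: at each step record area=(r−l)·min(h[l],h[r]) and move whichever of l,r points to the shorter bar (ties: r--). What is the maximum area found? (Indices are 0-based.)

max area = 102

[0,7] min(17,3)*7=21 best=21 * → r--
[0,6] min(17,20)*6=102 best=102 * → l++
[1,6] min(18,20)*5=90 best=102 → l++
[2,6] min(18,20)*4=72 best=102 → l++
[3,6] min(5,20)*3=15 best=102 → l++
[4,6] min(9,20)*2=18 best=102 → l++
[5,6] min(15,20)*1=15 best=102 → l++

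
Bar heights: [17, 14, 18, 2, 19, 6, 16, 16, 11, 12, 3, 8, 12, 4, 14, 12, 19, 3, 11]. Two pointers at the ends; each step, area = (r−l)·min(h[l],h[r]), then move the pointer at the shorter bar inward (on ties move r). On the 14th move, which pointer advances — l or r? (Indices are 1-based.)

r

l=1 r=19: min(17,11)*18=198 best=198 *, r--
l=1 r=18: min(17,3)*17=51 best=198, r--
l=1 r=17: min(17,19)*16=272 best=272 *, l++
l=2 r=17: min(14,19)*15=210 best=272, l++
l=3 r=17: min(18,19)*14=252 best=272, l++
l=4 r=17: min(2,19)*13=26 best=272, l++
l=5 r=17: min(19,19)*12=228 best=272, r--
l=5 r=16: min(19,12)*11=132 best=272, r--
l=5 r=15: min(19,14)*10=140 best=272, r--
l=5 r=14: min(19,4)*9=36 best=272, r--
l=5 r=13: min(19,12)*8=96 best=272, r--
l=5 r=12: min(19,8)*7=56 best=272, r--
l=5 r=11: min(19,3)*6=18 best=272, r--
l=5 r=10: min(19,12)*5=60 best=272, r--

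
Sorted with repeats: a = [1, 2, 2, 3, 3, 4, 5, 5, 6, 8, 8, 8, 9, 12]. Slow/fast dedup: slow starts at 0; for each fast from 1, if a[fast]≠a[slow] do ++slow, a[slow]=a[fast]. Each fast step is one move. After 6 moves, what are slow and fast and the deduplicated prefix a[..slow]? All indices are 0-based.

(s=0,f=1) a[fast]=2≠a[slow]=1 write a[1]=2 → slow++,fast++
(s=1,f=2) a[fast]=2=a[slow] dup → fast++
(s=1,f=3) a[fast]=3≠a[slow]=2 write a[2]=3 → slow++,fast++
(s=2,f=4) a[fast]=3=a[slow] dup → fast++
(s=2,f=5) a[fast]=4≠a[slow]=3 write a[3]=4 → slow++,fast++
(s=3,f=6) a[fast]=5≠a[slow]=4 write a[4]=5 → slow++,fast++

slow=4, fast=7, prefix=[1, 2, 3, 4, 5]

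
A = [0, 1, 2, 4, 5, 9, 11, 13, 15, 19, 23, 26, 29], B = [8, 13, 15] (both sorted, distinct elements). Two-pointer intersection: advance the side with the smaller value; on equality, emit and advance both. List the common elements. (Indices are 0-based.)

i=0 j=0: 0<8, i++
i=1 j=0: 1<8, i++
i=2 j=0: 2<8, i++
i=3 j=0: 4<8, i++
i=4 j=0: 5<8, i++
i=5 j=0: 9>8, j++
i=5 j=1: 9<13, i++
i=6 j=1: 11<13, i++
i=7 j=1: 13==13 emit, i++,j++
i=8 j=2: 15==15 emit, i++,j++

intersection = [13, 15]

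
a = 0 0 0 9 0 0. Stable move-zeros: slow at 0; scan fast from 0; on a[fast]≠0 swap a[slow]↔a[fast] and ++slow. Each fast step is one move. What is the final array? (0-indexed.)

[9, 0, 0, 0, 0, 0]

slow=0 fast=0: a[fast]=0, fast++
slow=0 fast=1: a[fast]=0, fast++
slow=0 fast=2: a[fast]=0, fast++
slow=0 fast=3: a[fast]=9≠0 swap→a[0]=9, slow++,fast++
slow=1 fast=4: a[fast]=0, fast++
slow=1 fast=5: a[fast]=0, fast++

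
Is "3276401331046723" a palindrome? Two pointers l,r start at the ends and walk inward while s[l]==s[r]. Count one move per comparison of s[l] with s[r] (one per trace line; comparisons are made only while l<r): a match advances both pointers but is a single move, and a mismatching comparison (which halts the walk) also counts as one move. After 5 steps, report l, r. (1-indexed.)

[1,16] '3'=='3' → l++,r--
[2,15] '2'=='2' → l++,r--
[3,14] '7'=='7' → l++,r--
[4,13] '6'=='6' → l++,r--
[5,12] '4'=='4' → l++,r--

l=6, r=11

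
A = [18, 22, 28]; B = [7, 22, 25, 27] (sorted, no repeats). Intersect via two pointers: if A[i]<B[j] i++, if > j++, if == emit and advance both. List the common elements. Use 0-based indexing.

i=0 j=0: 18>7, j++
i=0 j=1: 18<22, i++
i=1 j=1: 22==22 emit, i++,j++
i=2 j=2: 28>25, j++
i=2 j=3: 28>27, j++

intersection = [22]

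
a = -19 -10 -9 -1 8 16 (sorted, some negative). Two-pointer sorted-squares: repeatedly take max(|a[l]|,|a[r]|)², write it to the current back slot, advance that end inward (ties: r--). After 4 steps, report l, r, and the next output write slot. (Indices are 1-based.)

[1,6] |-19|>|16| out[6]=361 → l++
[2,6] |-10|<=|16| out[5]=256 → r--
[2,5] |-10|>|8| out[4]=100 → l++
[3,5] |-9|>|8| out[3]=81 → l++

l=4, r=5, next write slot=2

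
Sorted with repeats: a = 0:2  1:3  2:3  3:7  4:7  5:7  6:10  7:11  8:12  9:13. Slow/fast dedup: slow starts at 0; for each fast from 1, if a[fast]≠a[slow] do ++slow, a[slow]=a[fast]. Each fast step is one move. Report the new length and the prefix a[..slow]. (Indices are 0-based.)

(s=0,f=1) a[fast]=3≠a[slow]=2 write a[1]=3 → slow++,fast++
(s=1,f=2) a[fast]=3=a[slow] dup → fast++
(s=1,f=3) a[fast]=7≠a[slow]=3 write a[2]=7 → slow++,fast++
(s=2,f=4) a[fast]=7=a[slow] dup → fast++
(s=2,f=5) a[fast]=7=a[slow] dup → fast++
(s=2,f=6) a[fast]=10≠a[slow]=7 write a[3]=10 → slow++,fast++
(s=3,f=7) a[fast]=11≠a[slow]=10 write a[4]=11 → slow++,fast++
(s=4,f=8) a[fast]=12≠a[slow]=11 write a[5]=12 → slow++,fast++
(s=5,f=9) a[fast]=13≠a[slow]=12 write a[6]=13 → slow++,fast++

length 7; prefix = [2, 3, 7, 10, 11, 12, 13]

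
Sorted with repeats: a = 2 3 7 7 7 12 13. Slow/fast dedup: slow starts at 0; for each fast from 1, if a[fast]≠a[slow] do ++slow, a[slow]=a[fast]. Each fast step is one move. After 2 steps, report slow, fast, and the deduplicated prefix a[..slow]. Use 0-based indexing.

slow=2, fast=3, prefix=[2, 3, 7]

slow=0 fast=1: a[fast]=3≠a[slow]=2 write a[1]=3, slow++,fast++
slow=1 fast=2: a[fast]=7≠a[slow]=3 write a[2]=7, slow++,fast++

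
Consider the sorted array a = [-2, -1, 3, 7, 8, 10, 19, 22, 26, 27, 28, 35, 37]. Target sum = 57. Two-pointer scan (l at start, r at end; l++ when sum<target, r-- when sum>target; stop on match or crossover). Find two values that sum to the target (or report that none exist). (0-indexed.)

l=0 r=12: -2+37=35 <57, l++
l=1 r=12: -1+37=36 <57, l++
l=2 r=12: 3+37=40 <57, l++
l=3 r=12: 7+37=44 <57, l++
l=4 r=12: 8+37=45 <57, l++
l=5 r=12: 10+37=47 <57, l++
l=6 r=12: 19+37=56 <57, l++
l=7 r=12: 22+37=59 >57, r--
l=7 r=11: 22+35=57, found

(22, 35)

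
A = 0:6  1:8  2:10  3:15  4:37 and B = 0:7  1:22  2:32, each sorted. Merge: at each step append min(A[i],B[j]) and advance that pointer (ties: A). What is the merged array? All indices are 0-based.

[6, 7, 8, 10, 15, 22, 32, 37]

[i=0,j=0] A[i]=6<=B[j]=7 take 6 → i++
[i=1,j=0] A[i]=8>B[j]=7 take 7 → j++
[i=1,j=1] A[i]=8<=B[j]=22 take 8 → i++
[i=2,j=1] A[i]=10<=B[j]=22 take 10 → i++
[i=3,j=1] A[i]=15<=B[j]=22 take 15 → i++
[i=4,j=1] A[i]=37>B[j]=22 take 22 → j++
[i=4,j=2] A[i]=37>B[j]=32 take 32 → j++
[i=4,j=3] B done, take A[i]=37 → i++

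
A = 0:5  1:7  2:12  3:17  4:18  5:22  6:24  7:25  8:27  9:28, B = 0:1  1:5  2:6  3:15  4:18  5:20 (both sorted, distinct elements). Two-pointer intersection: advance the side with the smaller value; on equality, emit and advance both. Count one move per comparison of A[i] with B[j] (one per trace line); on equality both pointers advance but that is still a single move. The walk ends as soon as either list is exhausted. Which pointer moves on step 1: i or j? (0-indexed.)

j

[i=0,j=0] 5>1 → j++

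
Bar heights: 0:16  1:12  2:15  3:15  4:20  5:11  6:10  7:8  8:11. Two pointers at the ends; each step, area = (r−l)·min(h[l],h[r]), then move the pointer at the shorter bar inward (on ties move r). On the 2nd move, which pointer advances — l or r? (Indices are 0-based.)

l=0 r=8: min(16,11)*8=88 best=88 *, r--
l=0 r=7: min(16,8)*7=56 best=88, r--

r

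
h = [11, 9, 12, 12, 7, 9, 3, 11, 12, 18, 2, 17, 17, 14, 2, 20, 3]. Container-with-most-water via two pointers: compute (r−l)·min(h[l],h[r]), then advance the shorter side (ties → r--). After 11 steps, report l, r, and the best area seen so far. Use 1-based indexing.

l=11, r=16, best area=165

[1,17] min(11,3)*16=48 best=48 * → r--
[1,16] min(11,20)*15=165 best=165 * → l++
[2,16] min(9,20)*14=126 best=165 → l++
[3,16] min(12,20)*13=156 best=165 → l++
[4,16] min(12,20)*12=144 best=165 → l++
[5,16] min(7,20)*11=77 best=165 → l++
[6,16] min(9,20)*10=90 best=165 → l++
[7,16] min(3,20)*9=27 best=165 → l++
[8,16] min(11,20)*8=88 best=165 → l++
[9,16] min(12,20)*7=84 best=165 → l++
[10,16] min(18,20)*6=108 best=165 → l++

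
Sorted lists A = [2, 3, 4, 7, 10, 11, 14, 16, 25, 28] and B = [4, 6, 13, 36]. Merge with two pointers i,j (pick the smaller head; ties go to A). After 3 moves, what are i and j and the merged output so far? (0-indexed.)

i=3, j=0, merged so far=[2, 3, 4]

[i=0,j=0] A[i]=2<=B[j]=4 take 2 → i++
[i=1,j=0] A[i]=3<=B[j]=4 take 3 → i++
[i=2,j=0] A[i]=4<=B[j]=4 take 4 → i++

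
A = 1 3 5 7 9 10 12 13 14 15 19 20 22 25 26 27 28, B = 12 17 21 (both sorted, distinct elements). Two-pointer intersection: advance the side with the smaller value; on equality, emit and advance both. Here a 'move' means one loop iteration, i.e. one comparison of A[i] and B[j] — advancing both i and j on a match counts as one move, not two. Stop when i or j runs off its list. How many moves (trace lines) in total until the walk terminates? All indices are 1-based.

i=1 j=1: 1<12, i++
i=2 j=1: 3<12, i++
i=3 j=1: 5<12, i++
i=4 j=1: 7<12, i++
i=5 j=1: 9<12, i++
i=6 j=1: 10<12, i++
i=7 j=1: 12==12 emit, i++,j++
i=8 j=2: 13<17, i++
i=9 j=2: 14<17, i++
i=10 j=2: 15<17, i++
i=11 j=2: 19>17, j++
i=11 j=3: 19<21, i++
i=12 j=3: 20<21, i++
i=13 j=3: 22>21, j++

14 moves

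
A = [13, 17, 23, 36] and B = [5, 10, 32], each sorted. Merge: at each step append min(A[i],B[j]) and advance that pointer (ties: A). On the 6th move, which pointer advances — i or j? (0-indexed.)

j

i=0 j=0: A[i]=13>B[j]=5 take 5, j++
i=0 j=1: A[i]=13>B[j]=10 take 10, j++
i=0 j=2: A[i]=13<=B[j]=32 take 13, i++
i=1 j=2: A[i]=17<=B[j]=32 take 17, i++
i=2 j=2: A[i]=23<=B[j]=32 take 23, i++
i=3 j=2: A[i]=36>B[j]=32 take 32, j++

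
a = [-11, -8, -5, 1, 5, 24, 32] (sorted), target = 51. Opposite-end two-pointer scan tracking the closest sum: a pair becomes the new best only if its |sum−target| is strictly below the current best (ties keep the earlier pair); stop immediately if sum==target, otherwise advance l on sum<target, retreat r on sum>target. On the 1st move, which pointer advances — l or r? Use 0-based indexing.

[0,6] -11+32=21 d=30 * → l++

l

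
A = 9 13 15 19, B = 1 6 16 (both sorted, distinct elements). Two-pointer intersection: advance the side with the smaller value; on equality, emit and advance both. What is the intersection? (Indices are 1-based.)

intersection = []

[i=1,j=1] 9>1 → j++
[i=1,j=2] 9>6 → j++
[i=1,j=3] 9<16 → i++
[i=2,j=3] 13<16 → i++
[i=3,j=3] 15<16 → i++
[i=4,j=3] 19>16 → j++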